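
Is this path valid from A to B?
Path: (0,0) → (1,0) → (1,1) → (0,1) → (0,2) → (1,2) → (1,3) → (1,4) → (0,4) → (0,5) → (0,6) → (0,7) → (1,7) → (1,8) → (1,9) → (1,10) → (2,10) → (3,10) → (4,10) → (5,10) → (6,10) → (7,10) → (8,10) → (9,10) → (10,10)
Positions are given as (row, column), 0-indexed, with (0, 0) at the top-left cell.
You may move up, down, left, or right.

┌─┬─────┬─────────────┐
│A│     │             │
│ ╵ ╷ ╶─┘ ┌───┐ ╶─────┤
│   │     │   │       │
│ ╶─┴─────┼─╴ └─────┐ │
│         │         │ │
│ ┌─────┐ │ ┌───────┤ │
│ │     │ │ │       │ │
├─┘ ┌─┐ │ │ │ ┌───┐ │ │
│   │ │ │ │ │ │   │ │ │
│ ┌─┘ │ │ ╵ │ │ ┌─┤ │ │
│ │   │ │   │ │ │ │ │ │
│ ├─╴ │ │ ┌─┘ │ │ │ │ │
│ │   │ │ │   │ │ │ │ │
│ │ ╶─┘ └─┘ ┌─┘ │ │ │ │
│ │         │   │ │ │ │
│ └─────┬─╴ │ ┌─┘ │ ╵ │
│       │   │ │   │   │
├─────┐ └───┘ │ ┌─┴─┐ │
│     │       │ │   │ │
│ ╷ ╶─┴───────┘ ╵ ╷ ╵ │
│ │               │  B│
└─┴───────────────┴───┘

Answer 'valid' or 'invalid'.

Checking path validity:
Result: All consecutive moves are passable.

valid

Correct solution:

┌─┬─────┬─────────────┐
│A│↱ ↓  │↱ → → ↓      │
│ ╵ ╷ ╶─┘ ┌───┐ ╶─────┤
│↳ ↑│↳ → ↑│   │↳ → → ↓│
│ ╶─┴─────┼─╴ └─────┐ │
│         │         │↓│
│ ┌─────┐ │ ┌───────┤ │
│ │     │ │ │       │↓│
├─┘ ┌─┐ │ │ │ ┌───┐ │ │
│   │ │ │ │ │ │   │ │↓│
│ ┌─┘ │ │ ╵ │ │ ┌─┤ │ │
│ │   │ │   │ │ │ │ │↓│
│ ├─╴ │ │ ┌─┘ │ │ │ │ │
│ │   │ │ │   │ │ │ │↓│
│ │ ╶─┘ └─┘ ┌─┘ │ │ │ │
│ │         │   │ │ │↓│
│ └─────┬─╴ │ ┌─┘ │ ╵ │
│       │   │ │   │  ↓│
├─────┐ └───┘ │ ┌─┴─┐ │
│     │       │ │   │↓│
│ ╷ ╶─┴───────┘ ╵ ╷ ╵ │
│ │               │  B│
└─┴───────────────┴───┘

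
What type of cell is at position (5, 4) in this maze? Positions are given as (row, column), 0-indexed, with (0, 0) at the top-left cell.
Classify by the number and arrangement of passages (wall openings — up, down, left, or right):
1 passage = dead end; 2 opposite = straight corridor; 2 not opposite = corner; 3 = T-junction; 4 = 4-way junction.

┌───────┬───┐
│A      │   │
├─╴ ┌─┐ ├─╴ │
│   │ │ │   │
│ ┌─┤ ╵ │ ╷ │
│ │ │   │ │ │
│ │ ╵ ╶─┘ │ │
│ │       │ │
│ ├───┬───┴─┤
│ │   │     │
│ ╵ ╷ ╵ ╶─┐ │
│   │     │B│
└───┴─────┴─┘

Checking cell at (5, 4):
Number of passages: 1
Cell type: dead end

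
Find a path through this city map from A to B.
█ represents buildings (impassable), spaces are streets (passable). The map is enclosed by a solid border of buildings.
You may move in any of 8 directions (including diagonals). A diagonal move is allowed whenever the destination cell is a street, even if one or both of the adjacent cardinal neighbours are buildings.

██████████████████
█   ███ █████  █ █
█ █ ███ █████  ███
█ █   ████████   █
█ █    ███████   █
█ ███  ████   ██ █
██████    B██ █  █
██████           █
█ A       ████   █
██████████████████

Finding the shortest path from A to B:
Movement: 8-directional
Path length: 8 steps
Directions: right → right → right → right → right → right → up-right → up-right

Solution:

██████████████████
█   ███ █████  █ █
█ █ ███ █████  ███
█ █   ████████   █
█ █    ███████   █
█ ███  ████   ██ █
██████    B██ █  █
██████   ↗       █
█ A→→→→→↗ ████   █
██████████████████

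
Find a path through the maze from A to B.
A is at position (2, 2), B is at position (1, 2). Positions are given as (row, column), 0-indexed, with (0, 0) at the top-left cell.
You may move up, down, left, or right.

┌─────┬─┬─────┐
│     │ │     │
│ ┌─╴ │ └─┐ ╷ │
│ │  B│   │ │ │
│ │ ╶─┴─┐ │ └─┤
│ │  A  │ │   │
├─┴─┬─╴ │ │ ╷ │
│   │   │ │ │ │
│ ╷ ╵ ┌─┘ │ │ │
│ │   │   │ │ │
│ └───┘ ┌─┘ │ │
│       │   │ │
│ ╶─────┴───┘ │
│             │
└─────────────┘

Finding the shortest path from (2, 2) to (1, 2):
Path length: 3 steps
Directions: left → up → right

Solution:

┌─────┬─┬─────┐
│     │ │     │
│ ┌─╴ │ └─┐ ╷ │
│ │↱ B│   │ │ │
│ │ ╶─┴─┐ │ └─┤
│ │↑ A  │ │   │
├─┴─┬─╴ │ │ ╷ │
│   │   │ │ │ │
│ ╷ ╵ ┌─┘ │ │ │
│ │   │   │ │ │
│ └───┘ ┌─┘ │ │
│       │   │ │
│ ╶─────┴───┘ │
│             │
└─────────────┘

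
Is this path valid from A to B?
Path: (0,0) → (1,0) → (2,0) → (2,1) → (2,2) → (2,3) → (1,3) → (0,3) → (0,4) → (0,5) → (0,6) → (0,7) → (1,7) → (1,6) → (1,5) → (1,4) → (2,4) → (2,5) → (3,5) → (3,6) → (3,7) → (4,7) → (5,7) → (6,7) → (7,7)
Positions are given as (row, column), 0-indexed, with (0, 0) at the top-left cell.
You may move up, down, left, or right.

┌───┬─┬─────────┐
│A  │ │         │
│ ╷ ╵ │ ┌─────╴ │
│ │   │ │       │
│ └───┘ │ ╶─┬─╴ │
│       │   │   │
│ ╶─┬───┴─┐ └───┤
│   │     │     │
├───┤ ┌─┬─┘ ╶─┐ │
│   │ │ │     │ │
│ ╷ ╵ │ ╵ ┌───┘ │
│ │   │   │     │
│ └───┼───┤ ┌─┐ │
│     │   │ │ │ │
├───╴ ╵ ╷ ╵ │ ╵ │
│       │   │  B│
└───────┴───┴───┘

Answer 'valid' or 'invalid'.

Checking path validity:
Result: All consecutive moves are passable.

valid

Correct solution:

┌───┬─┬─────────┐
│A  │ │↱ → → → ↓│
│ ╷ ╵ │ ┌─────╴ │
│↓│   │↑│↓ ← ← ↲│
│ └───┘ │ ╶─┬─╴ │
│↳ → → ↑│↳ ↓│   │
│ ╶─┬───┴─┐ └───┤
│   │     │↳ → ↓│
├───┤ ┌─┬─┘ ╶─┐ │
│   │ │ │     │↓│
│ ╷ ╵ │ ╵ ┌───┘ │
│ │   │   │    ↓│
│ └───┼───┤ ┌─┐ │
│     │   │ │ │↓│
├───╴ ╵ ╷ ╵ │ ╵ │
│       │   │  B│
└───────┴───┴───┘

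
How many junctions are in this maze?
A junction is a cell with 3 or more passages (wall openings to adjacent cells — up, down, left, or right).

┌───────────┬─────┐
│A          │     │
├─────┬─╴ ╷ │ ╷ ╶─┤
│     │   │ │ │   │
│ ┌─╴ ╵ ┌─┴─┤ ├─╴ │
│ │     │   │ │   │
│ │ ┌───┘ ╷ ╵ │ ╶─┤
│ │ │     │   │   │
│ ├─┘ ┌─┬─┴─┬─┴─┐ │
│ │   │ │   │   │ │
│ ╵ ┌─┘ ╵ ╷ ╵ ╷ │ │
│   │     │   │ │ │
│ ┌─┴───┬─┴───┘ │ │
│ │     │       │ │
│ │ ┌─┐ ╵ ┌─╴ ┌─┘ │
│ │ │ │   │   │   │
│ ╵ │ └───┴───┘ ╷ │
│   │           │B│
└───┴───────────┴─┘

Checking each cell for number of passages:

Junctions found (3+ passages):
  (0, 4): 3 passages
  (0, 7): 3 passages
  (2, 2): 3 passages
  (5, 0): 3 passages
  (5, 3): 3 passages
  (6, 6): 3 passages
  (7, 8): 3 passages
Total junctions: 7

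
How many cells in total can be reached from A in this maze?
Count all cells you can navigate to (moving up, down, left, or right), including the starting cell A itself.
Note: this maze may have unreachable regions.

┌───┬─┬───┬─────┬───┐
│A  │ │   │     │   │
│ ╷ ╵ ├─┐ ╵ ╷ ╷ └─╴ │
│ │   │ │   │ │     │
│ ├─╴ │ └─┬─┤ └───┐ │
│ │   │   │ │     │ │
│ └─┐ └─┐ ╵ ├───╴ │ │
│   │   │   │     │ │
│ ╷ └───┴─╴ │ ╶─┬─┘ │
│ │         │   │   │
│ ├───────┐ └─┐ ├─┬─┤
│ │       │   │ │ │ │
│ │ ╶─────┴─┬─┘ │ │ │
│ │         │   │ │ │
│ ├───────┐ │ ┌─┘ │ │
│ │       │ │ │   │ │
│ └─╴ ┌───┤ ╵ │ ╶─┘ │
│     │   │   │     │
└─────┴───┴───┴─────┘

Using BFS/flood-fill to find all reachable cells from A:
Maze size: 9 × 10 = 90 total cells
53 cell(s) are walled off and cannot be reached from A.
Reachable cells: 37

Reachable region (· marks reachable cells):

┌───┬─┬───┬─────┬───┐
│A ·│·│   │     │   │
│ ╷ ╵ ├─┐ ╵ ╷ ╷ └─╴ │
│·│· ·│·│   │ │     │
│ ├─╴ │ └─┬─┤ └───┐ │
│·│· ·│· ·│·│     │ │
│ └─┐ └─┐ ╵ ├───╴ │ │
│· ·│· ·│· ·│     │ │
│ ╷ └───┴─╴ │ ╶─┬─┘ │
│·│· · · · ·│   │   │
│ ├───────┐ └─┐ ├─┬─┤
│·│       │· ·│ │ │ │
│ │ ╶─────┴─┬─┘ │ │ │
│·│         │   │ │ │
│ ├───────┐ │ ┌─┘ │ │
│·│· · · ·│ │ │   │ │
│ └─╴ ┌───┤ ╵ │ ╶─┘ │
│· · ·│   │   │     │
└─────┴───┴───┴─────┘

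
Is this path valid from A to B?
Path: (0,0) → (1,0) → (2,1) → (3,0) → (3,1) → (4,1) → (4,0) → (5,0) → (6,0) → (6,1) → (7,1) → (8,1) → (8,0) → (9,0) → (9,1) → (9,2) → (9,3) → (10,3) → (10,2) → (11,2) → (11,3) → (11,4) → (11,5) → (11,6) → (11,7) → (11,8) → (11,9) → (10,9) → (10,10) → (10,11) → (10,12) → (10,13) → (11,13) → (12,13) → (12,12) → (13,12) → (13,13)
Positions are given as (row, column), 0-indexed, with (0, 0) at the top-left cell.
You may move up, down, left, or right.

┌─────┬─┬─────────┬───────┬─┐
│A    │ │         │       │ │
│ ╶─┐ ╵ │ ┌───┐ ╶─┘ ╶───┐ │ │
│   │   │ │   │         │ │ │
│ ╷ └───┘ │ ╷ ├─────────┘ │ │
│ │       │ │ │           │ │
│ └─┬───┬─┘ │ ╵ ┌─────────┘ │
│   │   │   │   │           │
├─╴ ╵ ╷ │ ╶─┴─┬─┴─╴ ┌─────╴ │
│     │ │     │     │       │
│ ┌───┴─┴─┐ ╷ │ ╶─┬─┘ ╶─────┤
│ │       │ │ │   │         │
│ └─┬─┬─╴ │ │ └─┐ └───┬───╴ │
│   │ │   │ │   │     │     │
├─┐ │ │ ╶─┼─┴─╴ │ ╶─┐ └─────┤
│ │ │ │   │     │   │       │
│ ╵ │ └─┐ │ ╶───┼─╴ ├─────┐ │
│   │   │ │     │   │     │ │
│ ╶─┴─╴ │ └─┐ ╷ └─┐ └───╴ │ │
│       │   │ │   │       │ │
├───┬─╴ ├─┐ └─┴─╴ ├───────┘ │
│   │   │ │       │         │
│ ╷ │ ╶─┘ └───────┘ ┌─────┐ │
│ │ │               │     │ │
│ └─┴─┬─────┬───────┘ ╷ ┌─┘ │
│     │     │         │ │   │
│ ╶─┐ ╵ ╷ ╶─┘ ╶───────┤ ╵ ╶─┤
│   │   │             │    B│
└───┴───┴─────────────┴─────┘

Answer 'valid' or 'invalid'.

Checking path validity:
Result: Invalid move at step 2: cannot move from (1, 0) to (2, 1).

invalid

Correct solution:

┌─────┬─┬─────────┬───────┬─┐
│A    │ │         │       │ │
│ ╶─┐ ╵ │ ┌───┐ ╶─┘ ╶───┐ │ │
│↓  │   │ │   │         │ │ │
│ ╷ └───┘ │ ╷ ├─────────┘ │ │
│↓│       │ │ │           │ │
│ └─┬───┬─┘ │ ╵ ┌─────────┘ │
│↳ ↓│   │   │   │           │
├─╴ ╵ ╷ │ ╶─┴─┬─┴─╴ ┌─────╴ │
│↓ ↲  │ │     │     │       │
│ ┌───┴─┴─┐ ╷ │ ╶─┬─┘ ╶─────┤
│↓│       │ │ │   │         │
│ └─┬─┬─╴ │ │ └─┐ └───┬───╴ │
│↳ ↓│ │   │ │   │     │     │
├─┐ │ │ ╶─┼─┴─╴ │ ╶─┐ └─────┤
│ │↓│ │   │     │   │       │
│ ╵ │ └─┐ │ ╶───┼─╴ ├─────┐ │
│↓ ↲│   │ │     │   │     │ │
│ ╶─┴─╴ │ └─┐ ╷ └─┐ └───╴ │ │
│↳ → → ↓│   │ │   │       │ │
├───┬─╴ ├─┐ └─┴─╴ ├───────┘ │
│   │↓ ↲│ │       │↱ → → → ↓│
│ ╷ │ ╶─┘ └───────┘ ┌─────┐ │
│ │ │↳ → → → → → → ↑│     │↓│
│ └─┴─┬─────┬───────┘ ╷ ┌─┘ │
│     │     │         │ │↓ ↲│
│ ╶─┐ ╵ ╷ ╶─┘ ╶───────┤ ╵ ╶─┤
│   │   │             │  ↳ B│
└───┴───┴─────────────┴─────┘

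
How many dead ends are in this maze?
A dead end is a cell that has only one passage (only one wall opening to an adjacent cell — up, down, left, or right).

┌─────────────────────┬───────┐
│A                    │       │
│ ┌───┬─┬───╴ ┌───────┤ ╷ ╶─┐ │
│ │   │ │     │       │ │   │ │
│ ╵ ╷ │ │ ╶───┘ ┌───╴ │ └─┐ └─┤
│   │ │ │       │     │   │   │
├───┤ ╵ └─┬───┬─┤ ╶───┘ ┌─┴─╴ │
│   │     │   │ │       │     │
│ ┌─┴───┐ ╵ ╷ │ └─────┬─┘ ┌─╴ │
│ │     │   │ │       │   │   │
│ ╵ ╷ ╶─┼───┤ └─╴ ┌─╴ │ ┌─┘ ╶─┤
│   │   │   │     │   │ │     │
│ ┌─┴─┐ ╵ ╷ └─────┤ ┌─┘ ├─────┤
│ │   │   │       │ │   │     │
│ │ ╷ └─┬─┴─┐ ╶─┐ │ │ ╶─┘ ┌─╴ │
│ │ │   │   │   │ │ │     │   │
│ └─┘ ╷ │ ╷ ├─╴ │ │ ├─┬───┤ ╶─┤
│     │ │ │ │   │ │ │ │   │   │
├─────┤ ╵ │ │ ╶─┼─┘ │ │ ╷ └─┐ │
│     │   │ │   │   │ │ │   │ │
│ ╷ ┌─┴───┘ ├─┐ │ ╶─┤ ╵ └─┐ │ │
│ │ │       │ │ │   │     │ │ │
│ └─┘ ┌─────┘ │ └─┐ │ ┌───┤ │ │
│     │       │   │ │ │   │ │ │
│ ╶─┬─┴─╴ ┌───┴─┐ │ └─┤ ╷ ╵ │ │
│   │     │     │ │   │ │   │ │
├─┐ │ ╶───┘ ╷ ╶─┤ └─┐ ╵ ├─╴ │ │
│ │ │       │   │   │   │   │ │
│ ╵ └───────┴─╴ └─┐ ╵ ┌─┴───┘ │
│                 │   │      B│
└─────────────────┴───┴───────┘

Checking each cell for number of passages:

Dead ends found at positions:
  (0, 10)
  (1, 3)
  (1, 14)
  (2, 12)
  (3, 1)
  (3, 7)
  (4, 3)
  (5, 12)
  (5, 14)
  (7, 1)
  (8, 8)
  (8, 10)
  (9, 2)
  (10, 1)
  (10, 6)
  (10, 12)
  (11, 3)
  (11, 10)
  (12, 7)
  (13, 0)
  (13, 12)
  (14, 8)
  (14, 11)
Total dead ends: 23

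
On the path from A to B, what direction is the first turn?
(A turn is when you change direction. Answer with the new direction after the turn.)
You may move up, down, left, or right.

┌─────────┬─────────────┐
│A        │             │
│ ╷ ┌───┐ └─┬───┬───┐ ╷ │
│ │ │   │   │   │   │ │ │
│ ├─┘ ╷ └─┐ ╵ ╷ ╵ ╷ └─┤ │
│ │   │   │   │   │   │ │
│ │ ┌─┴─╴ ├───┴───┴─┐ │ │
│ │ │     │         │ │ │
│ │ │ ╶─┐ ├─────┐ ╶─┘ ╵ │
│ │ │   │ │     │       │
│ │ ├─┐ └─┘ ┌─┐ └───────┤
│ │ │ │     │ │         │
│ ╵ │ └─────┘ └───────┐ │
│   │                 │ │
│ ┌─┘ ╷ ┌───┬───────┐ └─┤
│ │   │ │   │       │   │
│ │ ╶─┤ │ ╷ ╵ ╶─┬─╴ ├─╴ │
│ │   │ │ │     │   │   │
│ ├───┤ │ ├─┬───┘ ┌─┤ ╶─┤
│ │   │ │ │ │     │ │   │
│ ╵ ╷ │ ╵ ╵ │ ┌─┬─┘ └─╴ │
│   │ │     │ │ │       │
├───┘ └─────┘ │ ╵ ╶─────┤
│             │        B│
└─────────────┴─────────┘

Directions: down, down, down, down, down, down, down, down, down, down, right, up, right, down, down, right, right, right, right, up, up, right, right, up, right, up, left, left, left, down, left, up, left, down, down, down, left, up, up, up, up, right, right, right, right, right, right, right, down, right, down, left, down, right, down, left, left, left, down, right, right, right
First turn direction: right

Solution:

┌─────────┬─────────────┐
│A        │             │
│ ╷ ┌───┐ └─┬───┬───┐ ╷ │
│↓│ │   │   │   │   │ │ │
│ ├─┘ ╷ └─┐ ╵ ╷ ╵ ╷ └─┤ │
│↓│   │   │   │   │   │ │
│ │ ┌─┴─╴ ├───┴───┴─┐ │ │
│↓│ │     │         │ │ │
│ │ │ ╶─┐ ├─────┐ ╶─┘ ╵ │
│↓│ │   │ │     │       │
│ │ ├─┐ └─┘ ┌─┐ └───────┤
│↓│ │ │     │ │         │
│ ╵ │ └─────┘ └───────┐ │
│↓  │  ↱ → → → → → → ↓│ │
│ ┌─┘ ╷ ┌───┬───────┐ └─┤
│↓│   │↑│↓ ↰│↓ ← ← ↰│↳ ↓│
│ │ ╶─┤ │ ╷ ╵ ╶─┬─╴ ├─╴ │
│↓│   │↑│↓│↑ ↲  │↱ ↑│↓ ↲│
│ ├───┤ │ ├─┬───┘ ┌─┤ ╶─┤
│↓│↱ ↓│↑│↓│ │↱ → ↑│ │↳ ↓│
│ ╵ ╷ │ ╵ ╵ │ ┌─┬─┘ └─╴ │
│↳ ↑│↓│↑ ↲  │↑│ │↓ ← ← ↲│
├───┘ └─────┘ │ ╵ ╶─────┤
│    ↳ → → → ↑│  ↳ → → B│
└─────────────┴─────────┘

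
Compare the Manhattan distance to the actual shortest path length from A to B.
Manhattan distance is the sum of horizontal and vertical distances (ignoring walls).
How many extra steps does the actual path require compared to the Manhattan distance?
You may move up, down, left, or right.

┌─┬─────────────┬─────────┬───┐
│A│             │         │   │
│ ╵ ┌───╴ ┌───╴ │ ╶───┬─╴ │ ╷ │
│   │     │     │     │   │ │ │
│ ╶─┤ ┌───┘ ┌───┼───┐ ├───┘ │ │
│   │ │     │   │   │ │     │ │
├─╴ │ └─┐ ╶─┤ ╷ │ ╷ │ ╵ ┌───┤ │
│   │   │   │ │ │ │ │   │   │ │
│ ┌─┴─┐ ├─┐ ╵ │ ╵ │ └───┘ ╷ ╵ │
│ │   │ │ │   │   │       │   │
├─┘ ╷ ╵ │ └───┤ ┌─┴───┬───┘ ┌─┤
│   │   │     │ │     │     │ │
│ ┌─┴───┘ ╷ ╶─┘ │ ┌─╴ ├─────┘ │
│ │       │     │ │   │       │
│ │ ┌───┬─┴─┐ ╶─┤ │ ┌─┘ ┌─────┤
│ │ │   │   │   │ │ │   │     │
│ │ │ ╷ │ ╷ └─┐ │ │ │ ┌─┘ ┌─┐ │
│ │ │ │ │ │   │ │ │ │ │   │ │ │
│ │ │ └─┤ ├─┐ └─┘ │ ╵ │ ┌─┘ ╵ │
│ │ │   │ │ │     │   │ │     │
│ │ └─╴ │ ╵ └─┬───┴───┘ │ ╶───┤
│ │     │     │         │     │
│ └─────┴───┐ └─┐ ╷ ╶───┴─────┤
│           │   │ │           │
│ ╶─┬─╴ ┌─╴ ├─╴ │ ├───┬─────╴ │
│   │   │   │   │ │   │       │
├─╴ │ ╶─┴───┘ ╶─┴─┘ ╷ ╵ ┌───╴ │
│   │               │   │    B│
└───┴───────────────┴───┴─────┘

Manhattan distance: |13 - 0| + |14 - 0| = 27
Actual path length: 47
Extra steps: 47 - 27 = 20

Solution:

┌─┬─────────────┬─────────┬───┐
│A│↱ → → ↓      │         │   │
│ ╵ ┌───╴ ┌───╴ │ ╶───┬─╴ │ ╷ │
│↳ ↑│↓ ← ↲│     │     │   │ │ │
│ ╶─┤ ┌───┘ ┌───┼───┐ ├───┘ │ │
│   │↓│     │   │   │ │     │ │
├─╴ │ └─┐ ╶─┤ ╷ │ ╷ │ ╵ ┌───┤ │
│   │↳ ↓│   │ │ │ │ │   │   │ │
│ ┌─┴─┐ ├─┐ ╵ │ ╵ │ └───┘ ╷ ╵ │
│ │↓ ↰│↓│ │   │   │       │   │
├─┘ ╷ ╵ │ └───┤ ┌─┴───┬───┘ ┌─┤
│↓ ↲│↑ ↲│     │ │     │     │ │
│ ┌─┴───┘ ╷ ╶─┘ │ ┌─╴ ├─────┘ │
│↓│       │     │ │   │       │
│ │ ┌───┬─┴─┐ ╶─┤ │ ┌─┘ ┌─────┤
│↓│ │   │   │   │ │ │   │     │
│ │ │ ╷ │ ╷ └─┐ │ │ │ ┌─┘ ┌─┐ │
│↓│ │ │ │ │   │ │ │ │ │   │ │ │
│ │ │ └─┤ ├─┐ └─┘ │ ╵ │ ┌─┘ ╵ │
│↓│ │   │ │ │     │   │ │     │
│ │ └─╴ │ ╵ └─┬───┴───┘ │ ╶───┤
│↓│     │     │         │     │
│ └─────┴───┐ └─┐ ╷ ╶───┴─────┤
│↳ → → ↓    │   │ │           │
│ ╶─┬─╴ ┌─╴ ├─╴ │ ├───┬─────╴ │
│   │↓ ↲│   │   │ │↱ ↓│↱ → → ↓│
├─╴ │ ╶─┴───┘ ╶─┴─┘ ╷ ╵ ┌───╴ │
│   │↳ → → → → → → ↑│↳ ↑│    B│
└───┴───────────────┴───┴─────┘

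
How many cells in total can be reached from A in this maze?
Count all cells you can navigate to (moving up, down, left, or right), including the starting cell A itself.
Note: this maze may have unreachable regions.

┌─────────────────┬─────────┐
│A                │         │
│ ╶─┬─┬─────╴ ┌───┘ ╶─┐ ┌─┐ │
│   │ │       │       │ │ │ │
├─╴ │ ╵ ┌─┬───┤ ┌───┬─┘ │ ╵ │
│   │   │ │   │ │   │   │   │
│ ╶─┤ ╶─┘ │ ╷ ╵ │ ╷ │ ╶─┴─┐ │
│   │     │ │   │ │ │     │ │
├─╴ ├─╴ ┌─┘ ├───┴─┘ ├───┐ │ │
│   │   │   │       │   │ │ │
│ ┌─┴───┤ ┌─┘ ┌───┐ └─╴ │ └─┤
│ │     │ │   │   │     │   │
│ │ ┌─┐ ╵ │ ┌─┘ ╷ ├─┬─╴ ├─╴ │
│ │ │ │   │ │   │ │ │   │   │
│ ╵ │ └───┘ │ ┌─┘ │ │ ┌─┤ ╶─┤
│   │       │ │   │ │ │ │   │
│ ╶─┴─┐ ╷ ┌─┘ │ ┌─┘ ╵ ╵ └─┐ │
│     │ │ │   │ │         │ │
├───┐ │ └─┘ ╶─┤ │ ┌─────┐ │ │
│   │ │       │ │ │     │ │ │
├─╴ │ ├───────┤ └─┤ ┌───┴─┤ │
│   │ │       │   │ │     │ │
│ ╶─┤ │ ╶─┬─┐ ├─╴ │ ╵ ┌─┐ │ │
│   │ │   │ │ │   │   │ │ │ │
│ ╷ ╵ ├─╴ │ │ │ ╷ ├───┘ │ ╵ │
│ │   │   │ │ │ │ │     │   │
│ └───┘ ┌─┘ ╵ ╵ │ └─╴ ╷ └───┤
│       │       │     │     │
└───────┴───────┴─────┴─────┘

Using BFS/flood-fill to find all reachable cells from A:
Maze size: 14 × 14 = 196 total cells
All cells are reachable — the maze is fully connected.
Reachable cells: 196

Reachable region (· marks reachable cells):

┌─────────────────┬─────────┐
│A · · · · · · · ·│· · · · ·│
│ ╶─┬─┬─────╴ ┌───┘ ╶─┐ ┌─┐ │
│· ·│·│· · · ·│· · · ·│·│·│·│
├─╴ │ ╵ ┌─┬───┤ ┌───┬─┘ │ ╵ │
│· ·│· ·│·│· ·│·│· ·│· ·│· ·│
│ ╶─┤ ╶─┘ │ ╷ ╵ │ ╷ │ ╶─┴─┐ │
│· ·│· · ·│·│· ·│·│·│· · ·│·│
├─╴ ├─╴ ┌─┘ ├───┴─┘ ├───┐ │ │
│· ·│· ·│· ·│· · · ·│· ·│·│·│
│ ┌─┴───┤ ┌─┘ ┌───┐ └─╴ │ └─┤
│·│· · ·│·│· ·│· ·│· · ·│· ·│
│ │ ┌─┐ ╵ │ ┌─┘ ╷ ├─┬─╴ ├─╴ │
│·│·│·│· ·│·│· ·│·│·│· ·│· ·│
│ ╵ │ └───┘ │ ┌─┘ │ │ ┌─┤ ╶─┤
│· ·│· · · ·│·│· ·│·│·│·│· ·│
│ ╶─┴─┐ ╷ ┌─┘ │ ┌─┘ ╵ ╵ └─┐ │
│· · ·│·│·│· ·│·│· · · · ·│·│
├───┐ │ └─┘ ╶─┤ │ ┌─────┐ │ │
│· ·│·│· · · ·│·│·│· · ·│·│·│
├─╴ │ ├───────┤ └─┤ ┌───┴─┤ │
│· ·│·│· · · ·│· ·│·│· · ·│·│
│ ╶─┤ │ ╶─┬─┐ ├─╴ │ ╵ ┌─┐ │ │
│· ·│·│· ·│·│·│· ·│· ·│·│·│·│
│ ╷ ╵ ├─╴ │ │ │ ╷ ├───┘ │ ╵ │
│·│· ·│· ·│·│·│·│·│· · ·│· ·│
│ └───┘ ┌─┘ ╵ ╵ │ └─╴ ╷ └───┤
│· · · ·│· · · ·│· · ·│· · ·│
└───────┴───────┴─────┴─────┘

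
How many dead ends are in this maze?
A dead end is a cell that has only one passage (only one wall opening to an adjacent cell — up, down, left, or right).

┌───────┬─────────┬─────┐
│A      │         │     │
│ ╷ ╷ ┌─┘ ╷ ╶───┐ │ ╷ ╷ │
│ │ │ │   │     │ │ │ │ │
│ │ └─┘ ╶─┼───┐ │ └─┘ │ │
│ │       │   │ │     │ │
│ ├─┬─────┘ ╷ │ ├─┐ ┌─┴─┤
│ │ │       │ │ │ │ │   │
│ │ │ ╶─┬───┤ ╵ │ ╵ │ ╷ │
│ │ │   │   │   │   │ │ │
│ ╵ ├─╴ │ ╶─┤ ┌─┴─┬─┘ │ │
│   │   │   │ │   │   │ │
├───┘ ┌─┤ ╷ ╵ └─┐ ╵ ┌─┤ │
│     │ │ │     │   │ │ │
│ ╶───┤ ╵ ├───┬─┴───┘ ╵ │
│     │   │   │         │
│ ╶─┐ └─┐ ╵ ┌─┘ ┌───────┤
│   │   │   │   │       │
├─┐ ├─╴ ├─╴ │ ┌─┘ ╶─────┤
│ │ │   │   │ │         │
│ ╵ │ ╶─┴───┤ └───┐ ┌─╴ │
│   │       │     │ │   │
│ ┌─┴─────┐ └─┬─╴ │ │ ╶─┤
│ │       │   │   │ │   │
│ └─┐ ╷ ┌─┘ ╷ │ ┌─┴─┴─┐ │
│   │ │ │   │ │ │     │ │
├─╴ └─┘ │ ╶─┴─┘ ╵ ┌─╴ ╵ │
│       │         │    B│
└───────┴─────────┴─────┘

Checking each cell for number of passages:

Dead ends found at positions:
  (0, 3)
  (1, 2)
  (1, 9)
  (2, 4)
  (2, 11)
  (3, 1)
  (3, 8)
  (4, 5)
  (5, 7)
  (6, 3)
  (6, 7)
  (6, 10)
  (7, 6)
  (8, 11)
  (9, 0)
  (9, 4)
  (9, 7)
  (11, 1)
  (11, 4)
  (11, 9)
  (12, 2)
  (12, 6)
  (13, 0)
  (13, 9)
Total dead ends: 24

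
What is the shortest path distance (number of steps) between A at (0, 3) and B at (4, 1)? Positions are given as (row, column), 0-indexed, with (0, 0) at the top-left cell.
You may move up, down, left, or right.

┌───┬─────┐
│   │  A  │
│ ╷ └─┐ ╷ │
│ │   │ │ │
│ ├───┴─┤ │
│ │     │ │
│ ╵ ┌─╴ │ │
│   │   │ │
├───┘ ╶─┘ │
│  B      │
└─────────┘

Finding path from (0, 3) to (4, 1):
Path: (0,3) → (0,4) → (1,4) → (2,4) → (3,4) → (4,4) → (4,3) → (4,2) → (4,1)
Distance: 8 steps

Solution:

┌───┬─────┐
│   │  A ↓│
│ ╷ └─┐ ╷ │
│ │   │ │↓│
│ ├───┴─┤ │
│ │     │↓│
│ ╵ ┌─╴ │ │
│   │   │↓│
├───┘ ╶─┘ │
│  B ← ← ↲│
└─────────┘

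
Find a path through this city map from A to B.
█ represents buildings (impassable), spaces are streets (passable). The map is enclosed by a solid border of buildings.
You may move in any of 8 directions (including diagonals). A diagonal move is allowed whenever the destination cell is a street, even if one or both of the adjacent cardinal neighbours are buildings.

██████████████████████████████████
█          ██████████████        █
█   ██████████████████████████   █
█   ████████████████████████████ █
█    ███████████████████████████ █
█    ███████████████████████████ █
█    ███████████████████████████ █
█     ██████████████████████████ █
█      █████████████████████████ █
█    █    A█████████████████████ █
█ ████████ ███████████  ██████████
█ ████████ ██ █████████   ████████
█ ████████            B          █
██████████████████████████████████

Finding the shortest path from A to B:
Movement: 8-directional
Path length: 14 steps
Directions: down → down → down-right → right → right → right → right → right → right → right → right → right → right → right

Solution:

██████████████████████████████████
█          ██████████████        █
█   ██████████████████████████   █
█   ████████████████████████████ █
█    ███████████████████████████ █
█    ███████████████████████████ █
█    ███████████████████████████ █
█     ██████████████████████████ █
█      █████████████████████████ █
█    █    A█████████████████████ █
█ ████████↓███████████  ██████████
█ ████████↘██ █████████   ████████
█ ████████ →→→→→→→→→→→B          █
██████████████████████████████████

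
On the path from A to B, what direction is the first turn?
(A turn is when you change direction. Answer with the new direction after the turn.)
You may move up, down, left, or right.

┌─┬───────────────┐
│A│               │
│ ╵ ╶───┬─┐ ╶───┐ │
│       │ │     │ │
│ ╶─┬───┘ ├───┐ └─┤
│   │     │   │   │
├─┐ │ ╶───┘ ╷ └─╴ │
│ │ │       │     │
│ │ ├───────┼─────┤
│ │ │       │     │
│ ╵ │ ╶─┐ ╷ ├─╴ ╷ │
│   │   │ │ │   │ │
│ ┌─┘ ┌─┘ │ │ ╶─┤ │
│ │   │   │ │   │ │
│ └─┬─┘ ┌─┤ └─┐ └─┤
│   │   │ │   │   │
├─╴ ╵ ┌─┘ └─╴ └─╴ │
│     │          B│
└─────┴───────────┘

Directions: down, down, right, down, down, down, left, down, down, right, down, right, up, right, up, right, up, up, right, down, down, down, right, down, right, right
First turn direction: right

Solution:

┌─┬───────────────┐
│A│               │
│ ╵ ╶───┬─┐ ╶───┐ │
│↓      │ │     │ │
│ ╶─┬───┘ ├───┐ └─┤
│↳ ↓│     │   │   │
├─┐ │ ╶───┘ ╷ └─╴ │
│ │↓│       │     │
│ │ ├───────┼─────┤
│ │↓│    ↱ ↓│     │
│ ╵ │ ╶─┐ ╷ ├─╴ ╷ │
│↓ ↲│   │↑│↓│   │ │
│ ┌─┘ ┌─┘ │ │ ╶─┤ │
│↓│   │↱ ↑│↓│   │ │
│ └─┬─┘ ┌─┤ └─┐ └─┤
│↳ ↓│↱ ↑│ │↳ ↓│   │
├─╴ ╵ ┌─┘ └─╴ └─╴ │
│  ↳ ↑│      ↳ → B│
└─────┴───────────┘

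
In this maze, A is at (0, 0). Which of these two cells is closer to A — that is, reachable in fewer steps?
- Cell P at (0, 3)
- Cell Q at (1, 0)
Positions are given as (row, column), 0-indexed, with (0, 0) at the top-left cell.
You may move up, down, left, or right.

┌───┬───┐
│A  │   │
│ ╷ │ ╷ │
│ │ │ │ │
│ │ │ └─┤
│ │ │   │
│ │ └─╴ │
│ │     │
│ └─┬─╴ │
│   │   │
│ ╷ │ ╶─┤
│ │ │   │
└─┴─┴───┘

Shortest path A → P at (0, 3): 11 steps
Shortest path A → Q at (1, 0): 1 steps

Q is closer (1 steps vs 11 steps).

Path to P:

┌───┬───┐
│A ↓│↱ P│
│ ╷ │ ╷ │
│ │↓│↑│ │
│ │ │ └─┤
│ │↓│↑ ↰│
│ │ └─╴ │
│ │↳ → ↑│
│ └─┬─╴ │
│   │   │
│ ╷ │ ╶─┤
│ │ │   │
└─┴─┴───┘

Path to Q:

┌───┬───┐
│A  │   │
│ ╷ │ ╷ │
│Q│ │ │ │
│ │ │ └─┤
│ │ │   │
│ │ └─╴ │
│ │     │
│ └─┬─╴ │
│   │   │
│ ╷ │ ╶─┤
│ │ │   │
└─┴─┴───┘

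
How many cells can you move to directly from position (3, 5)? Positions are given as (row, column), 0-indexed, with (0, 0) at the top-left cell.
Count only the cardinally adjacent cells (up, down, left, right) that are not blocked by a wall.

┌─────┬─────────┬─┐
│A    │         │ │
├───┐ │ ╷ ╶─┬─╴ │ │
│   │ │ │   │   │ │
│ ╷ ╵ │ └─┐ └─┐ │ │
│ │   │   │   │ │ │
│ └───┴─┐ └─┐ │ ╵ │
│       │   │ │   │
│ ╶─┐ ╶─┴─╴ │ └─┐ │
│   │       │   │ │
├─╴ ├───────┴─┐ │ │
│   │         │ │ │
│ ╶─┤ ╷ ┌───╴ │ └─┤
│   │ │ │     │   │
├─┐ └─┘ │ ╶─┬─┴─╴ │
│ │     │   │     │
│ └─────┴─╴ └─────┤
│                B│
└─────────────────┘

Checking passable neighbors of (3, 5):
Neighbors: (4, 5), (3, 4)
Count: 2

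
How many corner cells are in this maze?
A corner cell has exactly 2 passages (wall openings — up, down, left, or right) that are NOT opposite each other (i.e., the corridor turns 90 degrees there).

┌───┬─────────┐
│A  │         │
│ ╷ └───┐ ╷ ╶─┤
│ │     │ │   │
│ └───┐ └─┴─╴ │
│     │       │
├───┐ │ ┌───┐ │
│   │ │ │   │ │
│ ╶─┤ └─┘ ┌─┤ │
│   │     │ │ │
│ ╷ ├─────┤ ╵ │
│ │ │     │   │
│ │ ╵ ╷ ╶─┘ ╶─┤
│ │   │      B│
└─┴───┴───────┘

Counting corner cells (2 non-opposite passages):
Total corners: 18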